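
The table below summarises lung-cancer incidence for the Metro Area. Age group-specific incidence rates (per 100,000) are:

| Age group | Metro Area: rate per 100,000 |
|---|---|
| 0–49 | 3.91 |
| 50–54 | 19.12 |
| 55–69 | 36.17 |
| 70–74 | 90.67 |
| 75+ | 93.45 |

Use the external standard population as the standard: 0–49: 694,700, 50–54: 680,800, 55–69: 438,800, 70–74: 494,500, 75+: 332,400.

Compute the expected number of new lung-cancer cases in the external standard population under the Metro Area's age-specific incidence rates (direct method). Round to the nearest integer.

Expected new lung-cancer cases = Σ (standard pop × age-specific rate ÷ 100,000)
= 694,700×3.91/100,000 + 680,800×19.12/100,000 + 438,800×36.17/100,000 + 494,500×90.67/100,000 + 332,400×93.45/100,000
= 27.16 + 130.17 + 158.71 + 448.36 + 310.63 = 1075.04.

1075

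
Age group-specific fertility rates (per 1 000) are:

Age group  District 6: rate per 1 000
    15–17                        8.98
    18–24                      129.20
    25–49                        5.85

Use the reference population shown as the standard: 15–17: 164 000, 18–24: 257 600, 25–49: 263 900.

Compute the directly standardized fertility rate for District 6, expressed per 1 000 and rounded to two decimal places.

52.95

Standard total = 685 500; weights = 0.2392, 0.3758, 0.3850.
Standardized rate: 0.2392×8.98 + 0.3758×129.20 + 0.3850×5.85 = 52.9518 per 1 000.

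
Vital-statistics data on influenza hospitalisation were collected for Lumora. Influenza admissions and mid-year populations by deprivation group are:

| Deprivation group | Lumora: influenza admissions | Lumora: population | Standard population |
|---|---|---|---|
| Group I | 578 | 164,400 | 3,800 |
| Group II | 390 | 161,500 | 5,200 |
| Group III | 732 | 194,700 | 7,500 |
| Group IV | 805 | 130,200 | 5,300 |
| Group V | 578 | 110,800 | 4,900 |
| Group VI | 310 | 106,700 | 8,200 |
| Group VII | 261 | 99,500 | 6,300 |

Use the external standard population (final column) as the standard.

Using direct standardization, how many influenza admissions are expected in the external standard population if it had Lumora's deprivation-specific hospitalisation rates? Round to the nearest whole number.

Deprivation-specific rates per 100,000 for Lumora: 351.58, 241.49, 375.96, 618.28, 521.66, 290.53, 262.31.
Expected influenza admissions = Σ (standard pop × deprivation-specific rate ÷ 100,000)
= 3,800×351.58/100,000 + 5,200×241.49/100,000 + 7,500×375.96/100,000 + 5,300×618.28/100,000 + 4,900×521.66/100,000 + 8,200×290.53/100,000 + 6,300×262.31/100,000
= 13.36 + 12.56 + 28.20 + 32.77 + 25.56 + 23.82 + 16.53 = 152.79.

153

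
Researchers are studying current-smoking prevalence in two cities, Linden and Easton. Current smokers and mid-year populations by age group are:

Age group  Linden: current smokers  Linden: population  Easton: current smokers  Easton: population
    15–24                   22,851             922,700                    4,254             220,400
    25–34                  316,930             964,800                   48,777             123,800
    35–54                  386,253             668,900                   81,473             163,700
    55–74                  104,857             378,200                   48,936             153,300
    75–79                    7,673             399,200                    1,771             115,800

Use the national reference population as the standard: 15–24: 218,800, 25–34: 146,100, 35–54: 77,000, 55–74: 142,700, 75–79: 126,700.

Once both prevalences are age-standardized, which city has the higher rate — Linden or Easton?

Easton

Age-specific rates per 1,000 for Linden: 24.765, 328.493, 577.445, 277.253, 19.221.
For Easton: 19.301, 393.998, 497.697, 319.217, 15.294.
Standard total = 711,300; weights = 0.3076, 0.2054, 0.1083, 0.2006, 0.1781.
Linden: 0.3076×24.765 + 0.2054×328.493 + 0.1083×577.445 + 0.2006×277.253 + 0.1781×19.221 = 196.6456 per 1,000.
Easton: 0.3076×19.301 + 0.2054×393.998 + 0.1083×497.697 + 0.2006×319.217 + 0.1781×15.294 = 207.5059 per 1,000.
The crude rates (251.53 vs 238.37) would put Linden higher, but that reflects its age composition; once standardized to a common age structure, Easton has the higher underlying rate.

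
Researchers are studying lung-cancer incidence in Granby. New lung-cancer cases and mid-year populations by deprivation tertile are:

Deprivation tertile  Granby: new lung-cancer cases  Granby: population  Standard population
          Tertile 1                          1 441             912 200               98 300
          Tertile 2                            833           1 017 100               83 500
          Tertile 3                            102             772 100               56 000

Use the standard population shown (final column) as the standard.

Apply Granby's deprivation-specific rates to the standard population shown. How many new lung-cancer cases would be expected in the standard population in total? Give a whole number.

231

Deprivation-specific rates per 100 000 for Granby: 157.97, 81.90, 13.21.
Expected new lung-cancer cases = Σ (standard pop × deprivation-specific rate ÷ 100 000)
= 98 300×157.97/100 000 + 83 500×81.90/100 000 + 56 000×13.21/100 000
= 155.28 + 68.39 + 7.40 = 231.07.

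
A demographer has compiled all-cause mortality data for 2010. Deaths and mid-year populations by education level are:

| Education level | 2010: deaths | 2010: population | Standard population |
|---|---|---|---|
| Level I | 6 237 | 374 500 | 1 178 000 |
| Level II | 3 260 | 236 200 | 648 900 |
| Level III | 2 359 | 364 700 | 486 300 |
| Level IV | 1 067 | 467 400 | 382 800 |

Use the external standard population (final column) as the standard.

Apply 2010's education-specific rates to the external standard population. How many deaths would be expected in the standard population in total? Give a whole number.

32594

Education-specific rates per 100 000 for 2010: 1665.42, 1380.19, 646.83, 228.28.
Expected deaths = Σ (standard pop × education-specific rate ÷ 100 000)
= 1 178 000×1665.42/100 000 + 648 900×1380.19/100 000 + 486 300×646.83/100 000 + 382 800×228.28/100 000
= 19618.65 + 8956.03 + 3145.55 + 873.87 = 32594.10.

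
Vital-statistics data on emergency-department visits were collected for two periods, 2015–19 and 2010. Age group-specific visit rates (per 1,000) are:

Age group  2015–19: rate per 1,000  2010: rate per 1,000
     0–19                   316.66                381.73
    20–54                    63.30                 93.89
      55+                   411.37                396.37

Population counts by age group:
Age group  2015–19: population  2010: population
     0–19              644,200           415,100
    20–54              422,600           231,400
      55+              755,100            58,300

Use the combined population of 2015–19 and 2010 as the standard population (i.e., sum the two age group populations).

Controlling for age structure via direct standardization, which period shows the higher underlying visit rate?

Combined standard total = 2,526,700; weights = 0.4192, 0.2588, 0.3219.
2015–19: 0.4192×316.66 + 0.2588×63.30 + 0.3219×411.37 = 281.5706 per 1,000.
2010: 0.4192×381.73 + 0.2588×93.89 + 0.3219×396.37 = 311.9397 per 1,000.
The crude rates (297.14 vs 288.44) would put 2015–19 higher, but that reflects its age composition; once standardized to a common age structure, 2010 has the higher underlying rate.

2010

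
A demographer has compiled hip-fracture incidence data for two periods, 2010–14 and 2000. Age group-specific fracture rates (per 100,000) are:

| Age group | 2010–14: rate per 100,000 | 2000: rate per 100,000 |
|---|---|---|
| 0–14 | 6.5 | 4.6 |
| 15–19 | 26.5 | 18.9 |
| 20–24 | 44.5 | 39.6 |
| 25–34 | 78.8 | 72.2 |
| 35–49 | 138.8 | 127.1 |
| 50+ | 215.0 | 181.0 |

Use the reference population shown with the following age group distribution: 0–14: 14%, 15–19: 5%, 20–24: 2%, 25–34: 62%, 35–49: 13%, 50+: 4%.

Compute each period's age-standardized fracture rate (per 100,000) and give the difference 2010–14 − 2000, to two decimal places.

Standard weights: 0.14, 0.05, 0.02, 0.62, 0.13, 0.04.
2010–14: 0.1400×6.5 + 0.0500×26.5 + 0.0200×44.5 + 0.6200×78.8 + 0.1300×138.8 + 0.0400×215.0 = 78.6250 per 100,000.
2000: 0.1400×4.6 + 0.0500×18.9 + 0.0200×39.6 + 0.6200×72.2 + 0.1300×127.1 + 0.0400×181.0 = 70.9080 per 100,000.
Difference = 78.6250 − 70.9080 = 7.7170.

7.72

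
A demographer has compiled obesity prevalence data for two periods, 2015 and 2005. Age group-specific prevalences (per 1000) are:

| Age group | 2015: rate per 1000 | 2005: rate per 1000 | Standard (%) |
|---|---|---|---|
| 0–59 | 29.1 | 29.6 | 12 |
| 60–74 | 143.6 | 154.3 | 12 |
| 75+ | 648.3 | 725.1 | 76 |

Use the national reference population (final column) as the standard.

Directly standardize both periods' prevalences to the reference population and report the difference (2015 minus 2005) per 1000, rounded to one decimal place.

-59.7

Standard weights: 0.12, 0.12, 0.76.
2015: 0.1200×29.1 + 0.1200×143.6 + 0.7600×648.3 = 513.4320 per 1000.
2005: 0.1200×29.6 + 0.1200×154.3 + 0.7600×725.1 = 573.1440 per 1000.
Difference = 513.4320 − 573.1440 = -59.7120.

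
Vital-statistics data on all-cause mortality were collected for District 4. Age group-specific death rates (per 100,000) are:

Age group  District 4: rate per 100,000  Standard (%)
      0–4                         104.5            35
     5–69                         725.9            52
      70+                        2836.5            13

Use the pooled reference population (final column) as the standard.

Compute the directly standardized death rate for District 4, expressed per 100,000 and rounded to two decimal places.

782.79

Standard weights: 0.35, 0.52, 0.13.
Standardized rate: 0.3500×104.5 + 0.5200×725.9 + 0.1300×2836.5 = 782.7880 per 100,000.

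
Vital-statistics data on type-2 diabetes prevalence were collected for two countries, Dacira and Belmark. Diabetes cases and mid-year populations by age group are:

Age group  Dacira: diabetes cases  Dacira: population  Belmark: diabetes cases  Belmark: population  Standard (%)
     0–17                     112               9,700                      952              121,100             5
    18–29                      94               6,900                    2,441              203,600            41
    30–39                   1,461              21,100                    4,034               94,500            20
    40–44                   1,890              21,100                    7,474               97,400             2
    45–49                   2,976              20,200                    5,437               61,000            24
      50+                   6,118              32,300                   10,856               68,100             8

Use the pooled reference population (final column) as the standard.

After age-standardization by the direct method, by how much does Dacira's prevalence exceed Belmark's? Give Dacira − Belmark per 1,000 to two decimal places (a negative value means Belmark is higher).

22.79

Age-specific rates per 1,000 for Dacira: 11.546, 13.623, 69.242, 89.573, 147.327, 189.412.
For Belmark: 7.861, 11.989, 42.688, 76.735, 89.131, 159.413.
Standard weights: 0.05, 0.41, 0.20, 0.02, 0.24, 0.08.
Dacira: 0.0500×11.546 + 0.4100×13.623 + 0.2000×69.242 + 0.0200×89.573 + 0.2400×147.327 + 0.0800×189.412 = 72.3140 per 1,000.
Belmark: 0.0500×7.861 + 0.4100×11.989 + 0.2000×42.688 + 0.0200×76.735 + 0.2400×89.131 + 0.0800×159.413 = 49.5254 per 1,000.
Difference = 72.3140 − 49.5254 = 22.7886.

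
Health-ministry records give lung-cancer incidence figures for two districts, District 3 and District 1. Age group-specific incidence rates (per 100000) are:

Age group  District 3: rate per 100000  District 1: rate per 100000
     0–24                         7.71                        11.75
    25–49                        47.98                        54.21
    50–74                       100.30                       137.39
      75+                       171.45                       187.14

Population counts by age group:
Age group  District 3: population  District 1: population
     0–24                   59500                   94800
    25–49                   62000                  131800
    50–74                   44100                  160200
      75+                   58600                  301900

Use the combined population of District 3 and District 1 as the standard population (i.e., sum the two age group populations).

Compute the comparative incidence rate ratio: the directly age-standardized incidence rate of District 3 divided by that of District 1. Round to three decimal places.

Combined standard total = 912900; weights = 0.1690, 0.2123, 0.2238, 0.3949.
District 3: 0.1690×7.71 + 0.2123×47.98 + 0.2238×100.30 + 0.3949×171.45 = 101.6400 per 100000.
District 1: 0.1690×11.75 + 0.2123×54.21 + 0.2238×137.39 + 0.3949×187.14 = 118.1418 per 100000.
Ratio = 101.6400 ÷ 118.1418 = 0.86032.

0.860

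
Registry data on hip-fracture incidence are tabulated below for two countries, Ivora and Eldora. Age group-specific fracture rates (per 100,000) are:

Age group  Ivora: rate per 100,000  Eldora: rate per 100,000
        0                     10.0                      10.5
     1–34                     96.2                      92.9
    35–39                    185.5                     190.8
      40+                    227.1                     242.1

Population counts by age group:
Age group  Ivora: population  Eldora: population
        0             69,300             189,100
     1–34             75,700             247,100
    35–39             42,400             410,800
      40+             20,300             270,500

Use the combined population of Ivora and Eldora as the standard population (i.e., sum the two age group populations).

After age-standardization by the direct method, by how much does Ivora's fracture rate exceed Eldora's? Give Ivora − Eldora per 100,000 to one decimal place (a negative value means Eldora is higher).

Combined standard total = 1,325,200; weights = 0.1950, 0.2436, 0.3420, 0.2194.
Ivora: 0.1950×10.0 + 0.2436×96.2 + 0.3420×185.5 + 0.2194×227.1 = 138.6558 per 100,000.
Eldora: 0.1950×10.5 + 0.2436×92.9 + 0.3420×190.8 + 0.2194×242.1 = 143.0535 per 100,000.
Difference = 138.6558 − 143.0535 = -4.3978.

-4.4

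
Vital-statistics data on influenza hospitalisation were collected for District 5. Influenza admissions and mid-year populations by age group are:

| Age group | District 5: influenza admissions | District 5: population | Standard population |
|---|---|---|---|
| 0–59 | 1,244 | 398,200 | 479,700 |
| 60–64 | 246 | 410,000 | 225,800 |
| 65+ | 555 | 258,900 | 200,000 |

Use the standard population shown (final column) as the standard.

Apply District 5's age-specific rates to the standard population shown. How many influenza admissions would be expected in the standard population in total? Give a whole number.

Age-specific rates per 100,000 for District 5: 312.41, 60.00, 214.37.
Expected influenza admissions = Σ (standard pop × age-specific rate ÷ 100,000)
= 479,700×312.41/100,000 + 225,800×60.00/100,000 + 200,000×214.37/100,000
= 1498.61 + 135.48 + 428.74 = 2062.83.

2063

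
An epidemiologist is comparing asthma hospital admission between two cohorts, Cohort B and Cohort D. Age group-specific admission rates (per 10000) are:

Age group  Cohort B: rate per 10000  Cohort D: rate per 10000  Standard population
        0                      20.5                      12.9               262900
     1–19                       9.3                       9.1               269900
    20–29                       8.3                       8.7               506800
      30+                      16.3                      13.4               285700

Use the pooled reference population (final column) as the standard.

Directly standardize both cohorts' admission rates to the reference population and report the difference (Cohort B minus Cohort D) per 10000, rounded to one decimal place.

2.0

Standard total = 1325300; weights = 0.1984, 0.2037, 0.3824, 0.2156.
Cohort B: 0.1984×20.5 + 0.2037×9.3 + 0.3824×8.3 + 0.2156×16.3 = 12.6484 per 10000.
Cohort D: 0.1984×12.9 + 0.2037×9.1 + 0.3824×8.7 + 0.2156×13.4 = 10.6278 per 10000.
Difference = 12.6484 − 10.6278 = 2.0205.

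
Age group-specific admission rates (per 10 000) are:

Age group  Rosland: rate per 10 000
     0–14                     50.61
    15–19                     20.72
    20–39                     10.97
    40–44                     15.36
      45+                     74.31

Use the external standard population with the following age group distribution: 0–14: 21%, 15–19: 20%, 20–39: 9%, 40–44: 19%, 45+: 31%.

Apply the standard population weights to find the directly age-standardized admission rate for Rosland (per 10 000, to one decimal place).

Standard weights: 0.21, 0.20, 0.09, 0.19, 0.31.
Standardized rate: 0.2100×50.61 + 0.2000×20.72 + 0.0900×10.97 + 0.1900×15.36 + 0.3100×74.31 = 41.7139 per 10 000.

41.7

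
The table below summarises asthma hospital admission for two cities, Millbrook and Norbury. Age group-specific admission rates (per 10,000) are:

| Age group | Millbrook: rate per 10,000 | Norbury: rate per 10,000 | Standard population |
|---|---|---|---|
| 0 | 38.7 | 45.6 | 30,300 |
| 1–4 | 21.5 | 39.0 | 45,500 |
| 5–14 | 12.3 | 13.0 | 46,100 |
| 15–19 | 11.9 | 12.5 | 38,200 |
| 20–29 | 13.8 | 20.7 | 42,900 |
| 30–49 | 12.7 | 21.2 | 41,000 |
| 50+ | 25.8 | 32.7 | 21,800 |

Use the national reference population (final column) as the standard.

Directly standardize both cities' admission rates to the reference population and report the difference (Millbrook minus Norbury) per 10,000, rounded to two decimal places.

Standard total = 265,800; weights = 0.1140, 0.1712, 0.1734, 0.1437, 0.1614, 0.1543, 0.0820.
Millbrook: 0.1140×38.7 + 0.1712×21.5 + 0.1734×12.3 + 0.1437×11.9 + 0.1614×13.8 + 0.1543×12.7 + 0.0820×25.8 = 18.2379 per 10,000.
Norbury: 0.1140×45.6 + 0.1712×39.0 + 0.1734×13.0 + 0.1437×12.5 + 0.1614×20.7 + 0.1543×21.2 + 0.0820×32.7 = 25.2185 per 10,000.
Difference = 18.2379 − 25.2185 = -6.9806.

-6.98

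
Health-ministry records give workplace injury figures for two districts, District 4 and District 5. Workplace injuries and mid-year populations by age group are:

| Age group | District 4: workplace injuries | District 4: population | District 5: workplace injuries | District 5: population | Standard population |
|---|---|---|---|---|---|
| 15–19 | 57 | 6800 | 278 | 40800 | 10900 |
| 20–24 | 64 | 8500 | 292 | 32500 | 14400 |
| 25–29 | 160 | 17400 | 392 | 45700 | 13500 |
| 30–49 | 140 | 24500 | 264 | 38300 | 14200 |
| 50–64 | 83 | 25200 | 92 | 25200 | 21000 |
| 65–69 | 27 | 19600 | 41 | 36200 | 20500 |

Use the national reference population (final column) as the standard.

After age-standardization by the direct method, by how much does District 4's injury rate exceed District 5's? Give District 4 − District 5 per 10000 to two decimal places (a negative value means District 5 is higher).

Age-specific rates per 10000 for District 4: 83.82, 75.29, 91.95, 57.14, 32.94, 13.78.
For District 5: 68.14, 89.85, 85.78, 68.93, 36.51, 11.33.
Standard total = 94500; weights = 0.1153, 0.1524, 0.1429, 0.1503, 0.2222, 0.2169.
District 4: 0.1153×83.82 + 0.1524×75.29 + 0.1429×91.95 + 0.1503×57.14 + 0.2222×32.94 + 0.2169×13.78 = 53.1723 per 10000.
District 5: 0.1153×68.14 + 0.1524×89.85 + 0.1429×85.78 + 0.1503×68.93 + 0.2222×36.51 + 0.2169×11.33 = 54.7314 per 10000.
Difference = 53.1723 − 54.7314 = -1.5591.

-1.56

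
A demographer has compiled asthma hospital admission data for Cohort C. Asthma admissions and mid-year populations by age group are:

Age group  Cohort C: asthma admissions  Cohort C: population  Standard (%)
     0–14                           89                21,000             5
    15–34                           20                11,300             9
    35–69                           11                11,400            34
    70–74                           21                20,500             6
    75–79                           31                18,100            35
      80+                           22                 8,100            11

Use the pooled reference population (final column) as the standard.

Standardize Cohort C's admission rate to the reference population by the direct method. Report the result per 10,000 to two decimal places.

16.59

Age-specific rates per 10,000 for Cohort C: 42.38, 17.70, 9.65, 10.24, 17.13, 27.16.
Standard weights: 0.05, 0.09, 0.34, 0.06, 0.35, 0.11.
Standardized rate: 0.0500×42.38 + 0.0900×17.70 + 0.3400×9.65 + 0.0600×10.24 + 0.3500×17.13 + 0.1100×27.16 = 16.5894 per 10,000.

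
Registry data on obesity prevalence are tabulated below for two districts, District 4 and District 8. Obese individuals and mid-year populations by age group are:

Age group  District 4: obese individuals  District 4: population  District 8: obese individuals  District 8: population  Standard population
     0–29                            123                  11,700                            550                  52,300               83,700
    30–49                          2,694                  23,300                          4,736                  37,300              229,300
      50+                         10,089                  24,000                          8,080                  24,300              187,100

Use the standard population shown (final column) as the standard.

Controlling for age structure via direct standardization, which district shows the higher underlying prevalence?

District 4

Age-specific rates per 1,000 for District 4: 10.513, 115.622, 420.375.
For District 8: 10.516, 126.971, 332.510.
Standard total = 500,100; weights = 0.1674, 0.4585, 0.3741.
District 4: 0.1674×10.513 + 0.4585×115.622 + 0.3741×420.375 = 212.0462 per 1,000.
District 8: 0.1674×10.516 + 0.4585×126.971 + 0.3741×332.510 = 184.3776 per 1,000.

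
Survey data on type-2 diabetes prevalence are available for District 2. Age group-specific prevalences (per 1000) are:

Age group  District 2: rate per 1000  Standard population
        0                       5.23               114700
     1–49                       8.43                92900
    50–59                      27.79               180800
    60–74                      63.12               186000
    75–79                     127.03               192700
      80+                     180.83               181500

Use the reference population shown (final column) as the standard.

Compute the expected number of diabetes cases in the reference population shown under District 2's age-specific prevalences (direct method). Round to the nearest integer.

75447

Expected diabetes cases = Σ (standard pop × age-specific rate ÷ 1000)
= 114700×5.23/1000 + 92900×8.43/1000 + 180800×27.79/1000 + 186000×63.12/1000 + 192700×127.03/1000 + 181500×180.83/1000
= 599.88 + 783.15 + 5024.43 + 11740.32 + 24478.68 + 32820.65 = 75447.11.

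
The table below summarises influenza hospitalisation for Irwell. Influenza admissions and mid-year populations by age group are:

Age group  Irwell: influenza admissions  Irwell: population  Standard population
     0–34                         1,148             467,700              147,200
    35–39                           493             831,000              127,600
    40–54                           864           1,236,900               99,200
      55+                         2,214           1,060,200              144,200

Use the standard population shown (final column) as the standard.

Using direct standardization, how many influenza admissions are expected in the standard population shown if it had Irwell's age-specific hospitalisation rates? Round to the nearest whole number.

Age-specific rates per 100,000 for Irwell: 245.46, 59.33, 69.85, 208.83.
Expected influenza admissions = Σ (standard pop × age-specific rate ÷ 100,000)
= 147,200×245.46/100,000 + 127,600×59.33/100,000 + 99,200×69.85/100,000 + 144,200×208.83/100,000
= 361.31 + 75.70 + 69.29 + 301.13 = 807.44.

807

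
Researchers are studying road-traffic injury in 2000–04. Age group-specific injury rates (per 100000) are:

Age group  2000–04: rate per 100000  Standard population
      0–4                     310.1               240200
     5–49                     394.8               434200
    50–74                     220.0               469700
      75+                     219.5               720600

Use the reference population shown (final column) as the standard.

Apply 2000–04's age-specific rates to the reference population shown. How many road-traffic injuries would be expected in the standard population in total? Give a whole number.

5074

Expected road-traffic injuries = Σ (standard pop × age-specific rate ÷ 100000)
= 240200×310.1/100000 + 434200×394.8/100000 + 469700×220.0/100000 + 720600×219.5/100000
= 744.86 + 1714.22 + 1033.34 + 1581.72 = 5074.14.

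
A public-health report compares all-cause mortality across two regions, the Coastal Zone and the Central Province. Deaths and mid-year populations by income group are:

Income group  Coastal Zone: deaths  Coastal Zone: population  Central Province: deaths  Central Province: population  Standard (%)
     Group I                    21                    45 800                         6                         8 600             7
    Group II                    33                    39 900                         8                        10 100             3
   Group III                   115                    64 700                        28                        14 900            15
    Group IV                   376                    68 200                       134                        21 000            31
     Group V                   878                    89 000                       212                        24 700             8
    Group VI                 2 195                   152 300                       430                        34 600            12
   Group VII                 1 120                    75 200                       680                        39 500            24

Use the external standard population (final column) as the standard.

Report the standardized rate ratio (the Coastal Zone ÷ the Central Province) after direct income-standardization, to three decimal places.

Income-specific rates per 100 000 for the Coastal Zone: 45.85, 82.71, 177.74, 551.32, 986.52, 1441.23, 1489.36.
For the Central Province: 69.77, 79.21, 187.92, 638.10, 858.30, 1242.77, 1721.52.
Standard weights: 0.07, 0.03, 0.15, 0.31, 0.08, 0.12, 0.24.
The Coastal Zone: 0.0700×45.85 + 0.0300×82.71 + 0.1500×177.74 + 0.3100×551.32 + 0.0800×986.52 + 0.1200×1441.23 + 0.2400×1489.36 = 812.5777 per 100 000.
The Central Province: 0.0700×69.77 + 0.0300×79.21 + 0.1500×187.92 + 0.3100×638.10 + 0.0800×858.30 + 0.1200×1242.77 + 0.2400×1721.52 = 864.2189 per 100 000.
Ratio = 812.5777 ÷ 864.2189 = 0.94025.

0.940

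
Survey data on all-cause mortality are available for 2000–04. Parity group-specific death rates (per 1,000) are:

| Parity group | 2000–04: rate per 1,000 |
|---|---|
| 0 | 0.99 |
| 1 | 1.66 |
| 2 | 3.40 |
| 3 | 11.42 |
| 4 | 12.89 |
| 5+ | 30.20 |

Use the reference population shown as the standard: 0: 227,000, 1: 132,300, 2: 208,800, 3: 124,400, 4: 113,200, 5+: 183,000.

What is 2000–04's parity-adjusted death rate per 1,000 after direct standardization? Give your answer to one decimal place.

9.7

Standard total = 988,700; weights = 0.2296, 0.1338, 0.2112, 0.1258, 0.1145, 0.1851.
Standardized rate: 0.2296×0.99 + 0.1338×1.66 + 0.2112×3.40 + 0.1258×11.42 + 0.1145×12.89 + 0.1851×30.20 = 9.6699 per 1,000.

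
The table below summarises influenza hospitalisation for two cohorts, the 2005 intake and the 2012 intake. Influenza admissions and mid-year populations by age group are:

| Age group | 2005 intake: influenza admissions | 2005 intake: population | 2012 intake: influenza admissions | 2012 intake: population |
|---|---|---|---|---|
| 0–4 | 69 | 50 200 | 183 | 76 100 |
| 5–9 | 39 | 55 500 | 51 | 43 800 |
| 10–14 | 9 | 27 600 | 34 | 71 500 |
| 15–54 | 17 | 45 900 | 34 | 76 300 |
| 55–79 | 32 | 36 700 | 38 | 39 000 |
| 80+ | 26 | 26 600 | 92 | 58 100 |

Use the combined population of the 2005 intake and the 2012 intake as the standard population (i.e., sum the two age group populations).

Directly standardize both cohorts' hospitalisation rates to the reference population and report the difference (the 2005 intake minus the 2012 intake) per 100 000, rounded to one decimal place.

Age-specific rates per 100 000 for the 2005 intake: 137.45, 70.27, 32.61, 37.04, 87.19, 97.74.
For the 2012 intake: 240.47, 116.44, 47.55, 44.56, 97.44, 158.35.
Combined standard total = 607 300; weights = 0.2080, 0.1635, 0.1632, 0.2012, 0.1247, 0.1395.
The 2005 intake: 0.2080×137.45 + 0.1635×70.27 + 0.1632×32.61 + 0.2012×37.04 + 0.1247×87.19 + 0.1395×97.74 = 77.3501 per 100 000.
The 2012 intake: 0.2080×240.47 + 0.1635×116.44 + 0.1632×47.55 + 0.2012×44.56 + 0.1247×97.44 + 0.1395×158.35 = 120.0063 per 100 000.
Difference = 77.3501 − 120.0063 = -42.6561.

-42.7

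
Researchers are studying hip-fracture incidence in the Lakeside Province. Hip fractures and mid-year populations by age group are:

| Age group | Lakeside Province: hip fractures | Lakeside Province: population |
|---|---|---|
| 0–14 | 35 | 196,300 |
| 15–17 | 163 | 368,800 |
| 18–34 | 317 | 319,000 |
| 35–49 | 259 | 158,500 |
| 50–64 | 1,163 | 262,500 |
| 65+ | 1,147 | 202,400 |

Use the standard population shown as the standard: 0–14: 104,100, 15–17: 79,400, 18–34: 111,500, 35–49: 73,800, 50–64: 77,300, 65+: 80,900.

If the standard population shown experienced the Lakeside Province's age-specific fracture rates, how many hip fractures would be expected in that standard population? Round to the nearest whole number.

Age-specific rates per 100,000 for the Lakeside Province: 17.83, 44.20, 99.37, 163.41, 443.05, 566.70.
Expected hip fractures = Σ (standard pop × age-specific rate ÷ 100,000)
= 104,100×17.83/100,000 + 79,400×44.20/100,000 + 111,500×99.37/100,000 + 73,800×163.41/100,000 + 77,300×443.05/100,000 + 80,900×566.70/100,000
= 18.56 + 35.09 + 110.80 + 120.59 + 342.48 + 458.46 = 1085.98.

1086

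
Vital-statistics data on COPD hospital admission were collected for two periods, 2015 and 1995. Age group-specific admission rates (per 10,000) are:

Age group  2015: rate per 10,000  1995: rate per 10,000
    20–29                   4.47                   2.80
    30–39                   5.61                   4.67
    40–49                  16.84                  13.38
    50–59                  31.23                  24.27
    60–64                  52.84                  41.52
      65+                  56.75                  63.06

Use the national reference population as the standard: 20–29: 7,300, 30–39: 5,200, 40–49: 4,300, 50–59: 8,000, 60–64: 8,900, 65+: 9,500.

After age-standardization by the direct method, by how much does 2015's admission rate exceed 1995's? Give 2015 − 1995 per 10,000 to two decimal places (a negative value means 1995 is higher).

Standard total = 43,200; weights = 0.1690, 0.1204, 0.0995, 0.1852, 0.2060, 0.2199.
2015: 0.1690×4.47 + 0.1204×5.61 + 0.0995×16.84 + 0.1852×31.23 + 0.2060×52.84 + 0.2199×56.75 = 32.2559 per 10,000.
1995: 0.1690×2.80 + 0.1204×4.67 + 0.0995×13.38 + 0.1852×24.27 + 0.2060×41.52 + 0.2199×63.06 = 29.2828 per 10,000.
Difference = 32.2559 − 29.2828 = 2.9731.

2.97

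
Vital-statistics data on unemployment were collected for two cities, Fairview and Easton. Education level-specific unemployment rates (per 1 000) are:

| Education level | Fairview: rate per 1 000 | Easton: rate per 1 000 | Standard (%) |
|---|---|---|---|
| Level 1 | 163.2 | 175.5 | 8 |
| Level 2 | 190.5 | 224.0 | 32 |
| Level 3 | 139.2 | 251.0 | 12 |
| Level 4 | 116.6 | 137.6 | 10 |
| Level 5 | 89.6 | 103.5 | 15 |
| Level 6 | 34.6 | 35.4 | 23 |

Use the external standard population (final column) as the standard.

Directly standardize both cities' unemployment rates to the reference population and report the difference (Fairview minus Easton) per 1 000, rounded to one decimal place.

-29.5

Standard weights: 0.08, 0.32, 0.12, 0.10, 0.15, 0.23.
Fairview: 0.0800×163.2 + 0.3200×190.5 + 0.1200×139.2 + 0.1000×116.6 + 0.1500×89.6 + 0.2300×34.6 = 123.7780 per 1 000.
Easton: 0.0800×175.5 + 0.3200×224.0 + 0.1200×251.0 + 0.1000×137.6 + 0.1500×103.5 + 0.2300×35.4 = 153.2670 per 1 000.
Difference = 123.7780 − 153.2670 = -29.4890.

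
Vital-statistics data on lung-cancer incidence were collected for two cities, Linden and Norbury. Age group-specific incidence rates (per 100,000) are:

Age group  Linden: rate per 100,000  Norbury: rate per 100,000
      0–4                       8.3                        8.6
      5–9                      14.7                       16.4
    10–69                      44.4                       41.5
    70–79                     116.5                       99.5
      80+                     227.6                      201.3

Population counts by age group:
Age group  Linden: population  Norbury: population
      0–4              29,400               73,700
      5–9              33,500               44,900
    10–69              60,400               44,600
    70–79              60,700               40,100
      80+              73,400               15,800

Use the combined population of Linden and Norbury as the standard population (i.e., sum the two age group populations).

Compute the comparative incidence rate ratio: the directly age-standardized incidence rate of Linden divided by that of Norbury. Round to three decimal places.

Combined standard total = 476,500; weights = 0.2164, 0.1645, 0.2204, 0.2115, 0.1872.
Linden: 0.2164×8.3 + 0.1645×14.7 + 0.2204×44.4 + 0.2115×116.5 + 0.1872×227.6 = 81.2494 per 100,000.
Norbury: 0.2164×8.6 + 0.1645×16.4 + 0.2204×41.5 + 0.2115×99.5 + 0.1872×201.3 = 72.4354 per 100,000.
Ratio = 81.2494 ÷ 72.4354 = 1.12168.

1.122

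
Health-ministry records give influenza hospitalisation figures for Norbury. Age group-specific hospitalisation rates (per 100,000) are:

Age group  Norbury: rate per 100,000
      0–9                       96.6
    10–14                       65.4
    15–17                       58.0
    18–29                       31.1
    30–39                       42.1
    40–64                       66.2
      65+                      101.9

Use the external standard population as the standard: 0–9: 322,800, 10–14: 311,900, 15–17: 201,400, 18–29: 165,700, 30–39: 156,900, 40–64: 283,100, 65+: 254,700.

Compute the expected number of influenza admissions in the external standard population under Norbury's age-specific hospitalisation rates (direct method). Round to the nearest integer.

Expected influenza admissions = Σ (standard pop × age-specific rate ÷ 100,000)
= 322,800×96.6/100,000 + 311,900×65.4/100,000 + 201,400×58.0/100,000 + 165,700×31.1/100,000 + 156,900×42.1/100,000 + 283,100×66.2/100,000 + 254,700×101.9/100,000
= 311.82 + 203.98 + 116.81 + 51.53 + 66.05 + 187.41 + 259.54 = 1197.16.

1197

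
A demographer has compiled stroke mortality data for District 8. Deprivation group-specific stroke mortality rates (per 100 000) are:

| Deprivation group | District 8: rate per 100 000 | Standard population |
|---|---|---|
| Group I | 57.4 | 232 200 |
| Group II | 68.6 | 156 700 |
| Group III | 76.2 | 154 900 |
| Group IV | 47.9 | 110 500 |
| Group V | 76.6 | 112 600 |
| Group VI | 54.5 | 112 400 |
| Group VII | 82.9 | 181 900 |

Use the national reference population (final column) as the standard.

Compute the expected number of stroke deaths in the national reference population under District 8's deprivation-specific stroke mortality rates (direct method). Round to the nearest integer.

710

Expected stroke deaths = Σ (standard pop × deprivation-specific rate ÷ 100 000)
= 232 200×57.4/100 000 + 156 700×68.6/100 000 + 154 900×76.2/100 000 + 110 500×47.9/100 000 + 112 600×76.6/100 000 + 112 400×54.5/100 000 + 181 900×82.9/100 000
= 133.28 + 107.50 + 118.03 + 52.93 + 86.25 + 61.26 + 150.80 = 710.05.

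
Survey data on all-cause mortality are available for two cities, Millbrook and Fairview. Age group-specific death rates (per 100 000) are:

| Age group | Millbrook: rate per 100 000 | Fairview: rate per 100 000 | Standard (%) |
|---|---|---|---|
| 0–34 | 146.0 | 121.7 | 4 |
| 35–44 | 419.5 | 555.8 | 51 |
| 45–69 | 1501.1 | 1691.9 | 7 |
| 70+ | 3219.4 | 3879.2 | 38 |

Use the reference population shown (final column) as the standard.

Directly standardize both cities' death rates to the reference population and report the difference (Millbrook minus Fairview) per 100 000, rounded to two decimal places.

Standard weights: 0.04, 0.51, 0.07, 0.38.
Millbrook: 0.0400×146.0 + 0.5100×419.5 + 0.0700×1501.1 + 0.3800×3219.4 = 1548.2340 per 100 000.
Fairview: 0.0400×121.7 + 0.5100×555.8 + 0.0700×1691.9 + 0.3800×3879.2 = 1880.8550 per 100 000.
Difference = 1548.2340 − 1880.8550 = -332.6210.

-332.62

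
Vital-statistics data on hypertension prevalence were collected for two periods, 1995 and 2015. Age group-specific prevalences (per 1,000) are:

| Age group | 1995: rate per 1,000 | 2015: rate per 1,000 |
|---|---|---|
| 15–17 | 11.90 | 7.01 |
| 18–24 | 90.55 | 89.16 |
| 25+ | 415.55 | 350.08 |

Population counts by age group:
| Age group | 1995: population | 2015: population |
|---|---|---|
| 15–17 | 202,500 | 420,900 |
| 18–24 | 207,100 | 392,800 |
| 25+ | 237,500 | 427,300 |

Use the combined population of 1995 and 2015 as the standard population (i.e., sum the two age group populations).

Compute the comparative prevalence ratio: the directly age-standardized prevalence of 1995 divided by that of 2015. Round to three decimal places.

Combined standard total = 1,888,100; weights = 0.3302, 0.3177, 0.3521.
1995: 0.3302×11.90 + 0.3177×90.55 + 0.3521×415.55 = 179.0144 per 1,000.
2015: 0.3302×7.01 + 0.3177×89.16 + 0.3521×350.08 = 153.9062 per 1,000.
Ratio = 179.0144 ÷ 153.9062 = 1.16314.

1.163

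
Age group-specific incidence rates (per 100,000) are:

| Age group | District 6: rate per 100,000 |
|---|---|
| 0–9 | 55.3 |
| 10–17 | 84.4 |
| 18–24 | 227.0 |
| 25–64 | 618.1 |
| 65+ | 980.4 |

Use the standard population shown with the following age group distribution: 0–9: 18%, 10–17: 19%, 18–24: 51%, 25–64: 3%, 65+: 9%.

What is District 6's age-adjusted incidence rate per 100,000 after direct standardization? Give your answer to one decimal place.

Standard weights: 0.18, 0.19, 0.51, 0.03, 0.09.
Standardized rate: 0.1800×55.3 + 0.1900×84.4 + 0.5100×227.0 + 0.0300×618.1 + 0.0900×980.4 = 248.5390 per 100,000.

248.5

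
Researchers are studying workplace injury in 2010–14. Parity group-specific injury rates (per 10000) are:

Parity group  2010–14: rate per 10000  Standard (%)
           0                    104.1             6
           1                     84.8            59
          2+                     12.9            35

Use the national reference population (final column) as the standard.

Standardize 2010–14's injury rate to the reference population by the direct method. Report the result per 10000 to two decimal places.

60.79

Standard weights: 0.06, 0.59, 0.35.
Standardized rate: 0.0600×104.1 + 0.5900×84.8 + 0.3500×12.9 = 60.7930 per 10000.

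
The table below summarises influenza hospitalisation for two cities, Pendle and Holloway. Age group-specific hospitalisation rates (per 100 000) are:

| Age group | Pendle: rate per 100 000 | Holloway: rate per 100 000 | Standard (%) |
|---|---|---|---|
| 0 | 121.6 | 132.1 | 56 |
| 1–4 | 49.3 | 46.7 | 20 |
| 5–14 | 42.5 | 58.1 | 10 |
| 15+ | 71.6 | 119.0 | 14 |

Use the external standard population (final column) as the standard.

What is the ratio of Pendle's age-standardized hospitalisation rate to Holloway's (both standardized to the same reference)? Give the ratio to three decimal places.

Standard weights: 0.56, 0.20, 0.10, 0.14.
Pendle: 0.5600×121.6 + 0.2000×49.3 + 0.1000×42.5 + 0.1400×71.6 = 92.2300 per 100 000.
Holloway: 0.5600×132.1 + 0.2000×46.7 + 0.1000×58.1 + 0.1400×119.0 = 105.7860 per 100 000.
Ratio = 92.2300 ÷ 105.7860 = 0.87185.

0.872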